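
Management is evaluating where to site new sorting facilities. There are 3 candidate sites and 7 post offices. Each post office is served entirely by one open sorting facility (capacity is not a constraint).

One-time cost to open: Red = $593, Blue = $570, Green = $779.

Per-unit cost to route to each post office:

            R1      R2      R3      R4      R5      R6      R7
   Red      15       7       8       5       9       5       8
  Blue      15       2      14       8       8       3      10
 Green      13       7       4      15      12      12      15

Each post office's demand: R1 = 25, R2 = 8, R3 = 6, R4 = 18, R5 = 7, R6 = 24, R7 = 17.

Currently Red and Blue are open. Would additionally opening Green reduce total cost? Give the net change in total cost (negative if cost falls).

Current service cost with {Red, Blue}: 793.
Adding Green: each post office re-picks its cheapest; new service cost 719, saving 74.
Extra fixed cost: 779. Net change = 779 − 74 = 705.
(Totals: 1956 → 2661.)

No — net change +705 (cost rises by 705).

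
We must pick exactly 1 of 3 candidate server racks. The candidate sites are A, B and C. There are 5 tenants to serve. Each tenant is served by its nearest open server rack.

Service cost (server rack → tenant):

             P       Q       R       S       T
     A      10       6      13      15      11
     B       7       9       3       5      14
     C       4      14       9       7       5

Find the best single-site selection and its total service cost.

With exactly 1 open, each tenant uses its cheapest among the chosen.
{B}: P→B 7, Q→B 9, R→B 3, S→B 5, T→B 14. Service cost 38.
{C}: service cost 39
{A}: service cost 55
Among all 3 size-1 choices, {B} is lowest.

Choose B only; total service cost 38.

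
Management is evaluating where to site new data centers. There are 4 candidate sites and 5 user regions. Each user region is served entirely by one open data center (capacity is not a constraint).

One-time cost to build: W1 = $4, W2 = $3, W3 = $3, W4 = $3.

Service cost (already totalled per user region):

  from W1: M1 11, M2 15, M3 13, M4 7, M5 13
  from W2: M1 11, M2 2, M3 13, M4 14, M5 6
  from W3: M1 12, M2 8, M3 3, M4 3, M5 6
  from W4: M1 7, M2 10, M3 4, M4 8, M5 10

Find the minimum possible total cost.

For any fixed open set, each user region goes to its cheapest open site; total = fixed + service.
{W2, W3, W4}: M1→W4 7, M2→W2 2, M3→W3 3, M4→W3 3, M5→W2 6. Service 21; fixed 9; total 30.
{W2, W3}: service 25 + fixed 6 = 31
{W2, W4}: service 27 + fixed 6 = 33
{W1, W2, W3, W4}: service 21 + fixed 13 = 34
No other subset beats 30.

Minimum total cost: 30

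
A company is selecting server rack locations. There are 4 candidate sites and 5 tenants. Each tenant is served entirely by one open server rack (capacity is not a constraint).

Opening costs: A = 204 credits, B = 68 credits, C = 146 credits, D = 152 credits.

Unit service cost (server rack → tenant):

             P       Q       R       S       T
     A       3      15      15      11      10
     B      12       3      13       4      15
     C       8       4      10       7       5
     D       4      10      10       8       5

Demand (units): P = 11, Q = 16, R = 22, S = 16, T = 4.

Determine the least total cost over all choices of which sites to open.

Minimum total cost: 616

For any fixed open set, each tenant goes to its cheapest open site; total = fixed + service.
{B, D}: P→D 4·11=44, Q→B 3·16=48, R→D 10·22=220, S→B 4·16=64, T→D 5·4=20. Service 396; fixed 220; total 616.
{C}: service 504 + fixed 146 = 650
{B, C}: service 440 + fixed 214 = 654
{A, B, C, D}: P→A 3·11=33, Q→B 3·16=48, R→C 10·22=220, S→B 4·16=64, T→C 5·4=20. Service 385; fixed 570; total 955.
No other subset beats 616.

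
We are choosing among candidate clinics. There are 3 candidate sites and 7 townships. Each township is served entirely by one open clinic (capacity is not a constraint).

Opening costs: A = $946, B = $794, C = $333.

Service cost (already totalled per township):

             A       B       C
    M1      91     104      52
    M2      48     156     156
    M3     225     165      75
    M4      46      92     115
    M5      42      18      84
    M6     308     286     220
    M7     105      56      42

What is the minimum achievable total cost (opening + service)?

For any fixed open set, each township goes to its cheapest open site; total = fixed + service.
{C}: M1→C 52, M2→C 156, M3→C 75, M4→C 115, M5→C 84, M6→C 220, M7→C 42. Service 744; fixed 333; total 1077.
{B}: service 877 + fixed 794 = 1671
{B, C}: M1→C 52, M2→B 156, M3→C 75, M4→B 92, M5→B 18, M6→C 220, M7→C 42. Service 655; fixed 1127; total 1782.
{A, B, C}: M1→C 52, M2→A 48, M3→C 75, M4→A 46, M5→B 18, M6→C 220, M7→C 42. Service 501; fixed 2073; total 2574.
No other subset beats 1077.

Minimum total cost: 1077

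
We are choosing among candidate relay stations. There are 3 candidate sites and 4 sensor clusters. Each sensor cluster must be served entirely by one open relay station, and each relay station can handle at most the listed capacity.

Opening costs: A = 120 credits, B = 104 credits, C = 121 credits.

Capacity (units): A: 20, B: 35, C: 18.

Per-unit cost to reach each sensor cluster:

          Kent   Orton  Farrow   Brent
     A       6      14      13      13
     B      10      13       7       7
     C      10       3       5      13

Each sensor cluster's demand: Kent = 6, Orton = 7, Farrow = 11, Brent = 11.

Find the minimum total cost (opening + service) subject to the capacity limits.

Minimum total cost: 409

Open {B}: Kent→B 10·6=60, Orton→B 13·7=91, Farrow→B 7·11=77, Brent→B 7·11=77.
Loads: B carries 35/35. Service 305; fixed 104; total 409.
Next best feasible plan costs 438.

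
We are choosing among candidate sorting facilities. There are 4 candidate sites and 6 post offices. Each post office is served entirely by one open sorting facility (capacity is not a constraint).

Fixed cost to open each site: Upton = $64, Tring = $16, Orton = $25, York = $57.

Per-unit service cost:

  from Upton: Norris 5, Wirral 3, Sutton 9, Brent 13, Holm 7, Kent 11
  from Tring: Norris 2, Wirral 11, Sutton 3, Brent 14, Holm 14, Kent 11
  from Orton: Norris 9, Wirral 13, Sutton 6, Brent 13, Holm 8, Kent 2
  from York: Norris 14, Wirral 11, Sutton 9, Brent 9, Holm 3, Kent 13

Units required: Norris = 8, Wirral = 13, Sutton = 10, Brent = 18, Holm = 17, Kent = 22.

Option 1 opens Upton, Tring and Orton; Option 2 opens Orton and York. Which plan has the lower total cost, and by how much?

Option 1 is cheaper by 27.

Option 1: {Upton, Tring, Orton}: Norris→Tring 2·8=16, Wirral→Upton 3·13=39, Sutton→Tring 3·10=30, Brent→Upton 13·18=234, Holm→Upton 7·17=119, Kent→Orton 2·22=44. Service 482; fixed 105; total 587.
Option 2: {Orton, York}: Norris→Orton 9·8=72, Wirral→York 11·13=143, Sutton→Orton 6·10=60, Brent→York 9·18=162, Holm→York 3·17=51, Kent→Orton 2·22=44. Service 532; fixed 82; total 614.
Difference: |587 − 614| = 27.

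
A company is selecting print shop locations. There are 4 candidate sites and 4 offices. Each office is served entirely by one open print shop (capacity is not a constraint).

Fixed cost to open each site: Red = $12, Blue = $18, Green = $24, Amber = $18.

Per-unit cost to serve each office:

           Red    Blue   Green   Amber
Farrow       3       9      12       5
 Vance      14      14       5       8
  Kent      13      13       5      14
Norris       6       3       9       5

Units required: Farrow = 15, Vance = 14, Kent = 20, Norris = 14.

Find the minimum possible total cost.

For any fixed open set, each office goes to its cheapest open site; total = fixed + service.
{Red, Blue, Green}: Farrow→Red 3·15=45, Vance→Green 5·14=70, Kent→Green 5·20=100, Norris→Blue 3·14=42. Service 257; fixed 54; total 311.
{Red, Blue, Green, Amber}: service 257 + fixed 72 = 329
{Red, Green}: Farrow→Red 3·15=45, Vance→Green 5·14=70, Kent→Green 5·20=100, Norris→Red 6·14=84. Service 299; fixed 36; total 335.
{Red}: service 585 + fixed 12 = 597
No other subset beats 311.

Minimum total cost: 311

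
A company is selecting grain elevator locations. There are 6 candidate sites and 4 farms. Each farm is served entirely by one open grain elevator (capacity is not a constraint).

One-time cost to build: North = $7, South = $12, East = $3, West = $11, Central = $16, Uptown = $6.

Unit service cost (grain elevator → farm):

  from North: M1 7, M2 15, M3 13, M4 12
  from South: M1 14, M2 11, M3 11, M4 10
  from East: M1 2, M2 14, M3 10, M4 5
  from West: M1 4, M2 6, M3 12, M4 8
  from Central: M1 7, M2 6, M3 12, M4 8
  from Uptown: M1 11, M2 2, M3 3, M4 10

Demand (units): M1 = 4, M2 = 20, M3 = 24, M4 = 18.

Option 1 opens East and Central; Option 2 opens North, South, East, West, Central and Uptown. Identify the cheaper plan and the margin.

Option 2 is cheaper by 212.

Option 1: {East, Central}: M1→East 2·4=8, M2→Central 6·20=120, M3→East 10·24=240, M4→East 5·18=90. Service 458; fixed 19; total 477.
Option 2: {North, South, East, West, Central, Uptown}: M1→East 2·4=8, M2→Uptown 2·20=40, M3→Uptown 3·24=72, M4→East 5·18=90. Service 210; fixed 55; total 265.
Difference: |477 − 265| = 212.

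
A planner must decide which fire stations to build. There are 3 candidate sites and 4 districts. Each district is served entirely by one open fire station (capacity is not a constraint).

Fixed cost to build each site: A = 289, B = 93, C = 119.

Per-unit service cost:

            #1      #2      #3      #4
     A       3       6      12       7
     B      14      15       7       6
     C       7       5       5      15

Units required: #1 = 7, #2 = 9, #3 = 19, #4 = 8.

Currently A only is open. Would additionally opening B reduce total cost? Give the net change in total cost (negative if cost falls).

Yes — net change −10 (cost falls by 10).

Current service cost with {A}: 359.
Adding B: each district re-picks its cheapest; new service cost 256, saving 103.
Extra fixed cost: 93. Net change = 93 − 103 = -10.
(Totals: 648 → 638.)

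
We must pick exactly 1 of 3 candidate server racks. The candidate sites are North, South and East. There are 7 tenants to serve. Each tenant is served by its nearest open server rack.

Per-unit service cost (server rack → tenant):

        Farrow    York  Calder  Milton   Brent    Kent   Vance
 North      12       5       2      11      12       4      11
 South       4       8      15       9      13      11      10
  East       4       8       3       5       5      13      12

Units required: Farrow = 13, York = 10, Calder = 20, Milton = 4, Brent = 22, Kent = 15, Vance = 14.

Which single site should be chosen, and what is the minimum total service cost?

With exactly 1 open, each tenant uses its cheapest among the chosen.
{East}: Farrow→East 4·13=52, York→East 8·10=80, Calder→East 3·20=60, Milton→East 5·4=20, Brent→East 5·22=110, Kent→East 13·15=195, Vance→East 12·14=168. Service cost 685.
{North}: service cost 768
{South}: service cost 1059
Among all 3 size-1 choices, {East} is lowest.

Choose East only; total service cost 685.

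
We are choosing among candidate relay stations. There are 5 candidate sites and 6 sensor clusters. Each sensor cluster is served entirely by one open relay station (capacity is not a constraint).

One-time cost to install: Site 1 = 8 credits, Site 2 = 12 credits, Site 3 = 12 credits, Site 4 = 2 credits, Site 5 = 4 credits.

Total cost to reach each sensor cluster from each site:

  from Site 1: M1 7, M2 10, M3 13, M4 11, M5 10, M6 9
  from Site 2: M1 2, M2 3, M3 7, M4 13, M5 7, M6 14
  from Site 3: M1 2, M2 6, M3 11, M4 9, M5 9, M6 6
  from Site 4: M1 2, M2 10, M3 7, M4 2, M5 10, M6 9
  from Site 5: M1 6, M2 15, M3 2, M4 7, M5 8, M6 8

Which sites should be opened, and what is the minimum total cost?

Open Site 4 and Site 5; minimum total cost 38.

For any fixed open set, each sensor cluster goes to its cheapest open site; total = fixed + service.
{Site 4, Site 5}: M1→Site 4 2, M2→Site 4 10, M3→Site 5 2, M4→Site 4 2, M5→Site 5 8, M6→Site 5 8. Service 32; fixed 6; total 38.
{Site 2, Site 4, Site 5}: service 24 + fixed 18 = 42
{Site 4}: service 40 + fixed 2 = 42
{Site 1, Site 2, Site 3, Site 4, Site 5}: M1→Site 2 2, M2→Site 2 3, M3→Site 5 2, M4→Site 4 2, M5→Site 2 7, M6→Site 3 6. Service 22; fixed 38; total 60.
No other subset beats 38.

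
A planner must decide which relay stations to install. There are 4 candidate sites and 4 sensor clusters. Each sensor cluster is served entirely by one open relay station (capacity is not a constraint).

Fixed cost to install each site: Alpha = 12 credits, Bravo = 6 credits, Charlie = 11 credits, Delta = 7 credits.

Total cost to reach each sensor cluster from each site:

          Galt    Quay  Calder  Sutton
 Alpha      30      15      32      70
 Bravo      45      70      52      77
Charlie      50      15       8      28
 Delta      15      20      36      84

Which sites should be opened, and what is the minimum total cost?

For any fixed open set, each sensor cluster goes to its cheapest open site; total = fixed + service.
{Charlie, Delta}: Galt→Delta 15, Quay→Charlie 15, Calder→Charlie 8, Sutton→Charlie 28. Service 66; fixed 18; total 84.
{Bravo, Charlie, Delta}: service 66 + fixed 24 = 90
{Alpha, Charlie, Delta}: service 66 + fixed 30 = 96
{Alpha, Bravo, Charlie, Delta}: service 66 + fixed 36 = 102
No other subset beats 84.

Open Charlie and Delta; minimum total cost 84.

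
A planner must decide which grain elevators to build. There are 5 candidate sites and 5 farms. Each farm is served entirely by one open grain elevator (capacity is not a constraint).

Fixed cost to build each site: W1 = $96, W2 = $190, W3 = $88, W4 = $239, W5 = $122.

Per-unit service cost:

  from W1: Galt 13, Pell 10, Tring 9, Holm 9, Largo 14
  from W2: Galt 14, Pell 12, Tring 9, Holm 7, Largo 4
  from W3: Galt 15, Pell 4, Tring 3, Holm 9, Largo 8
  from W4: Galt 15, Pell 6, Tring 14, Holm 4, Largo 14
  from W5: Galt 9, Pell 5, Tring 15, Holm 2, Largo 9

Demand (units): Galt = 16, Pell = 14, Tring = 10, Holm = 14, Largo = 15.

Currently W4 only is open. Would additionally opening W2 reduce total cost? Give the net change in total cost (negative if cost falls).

Current service cost with {W4}: 730.
Adding W2: each farm re-picks its cheapest; new service cost 514, saving 216.
Extra fixed cost: 190. Net change = 190 − 216 = -26.
(Totals: 969 → 943.)

Yes — net change −26 (cost falls by 26).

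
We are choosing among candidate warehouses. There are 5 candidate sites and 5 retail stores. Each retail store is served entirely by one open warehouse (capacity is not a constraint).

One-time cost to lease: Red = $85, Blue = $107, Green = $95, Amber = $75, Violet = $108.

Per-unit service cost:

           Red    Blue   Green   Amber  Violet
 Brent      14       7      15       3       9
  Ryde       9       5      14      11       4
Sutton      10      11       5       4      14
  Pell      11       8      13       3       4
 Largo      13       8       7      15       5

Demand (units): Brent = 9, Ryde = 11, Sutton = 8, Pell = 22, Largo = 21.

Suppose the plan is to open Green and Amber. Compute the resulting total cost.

Each retail store is assigned to its cheapest site among the open ones.
{Green, Amber}: Brent→Amber 3·9=27, Ryde→Amber 11·11=121, Sutton→Amber 4·8=32, Pell→Amber 3·22=66, Largo→Green 7·21=147. Service 393; fixed 170; total 563.

Total cost: 563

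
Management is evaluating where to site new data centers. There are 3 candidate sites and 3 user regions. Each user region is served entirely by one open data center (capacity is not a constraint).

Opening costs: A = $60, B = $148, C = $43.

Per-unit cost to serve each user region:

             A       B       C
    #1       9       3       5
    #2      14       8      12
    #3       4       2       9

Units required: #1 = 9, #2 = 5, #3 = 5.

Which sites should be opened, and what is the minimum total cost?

Open C only; minimum total cost 193.

For any fixed open set, each user region goes to its cheapest open site; total = fixed + service.
{C}: #1→C 5·9=45, #2→C 12·5=60, #3→C 9·5=45. Service 150; fixed 43; total 193.
{B}: #1→B 3·9=27, #2→B 8·5=40, #3→B 2·5=10. Service 77; fixed 148; total 225.
{A, C}: #1→C 5·9=45, #2→C 12·5=60, #3→A 4·5=20. Service 125; fixed 103; total 228.
{A, B, C}: #1→B 3·9=27, #2→B 8·5=40, #3→B 2·5=10. Service 77; fixed 251; total 328.
(All 7 nonempty subsets were checked; C only is lowest.)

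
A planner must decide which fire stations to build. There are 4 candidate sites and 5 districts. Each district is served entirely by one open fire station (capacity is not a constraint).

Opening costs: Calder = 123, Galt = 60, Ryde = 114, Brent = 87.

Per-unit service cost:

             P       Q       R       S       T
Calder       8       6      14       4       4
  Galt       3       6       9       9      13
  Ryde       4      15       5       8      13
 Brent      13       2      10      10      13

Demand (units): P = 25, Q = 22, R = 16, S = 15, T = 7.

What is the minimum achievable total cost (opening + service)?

Minimum total cost: 621

For any fixed open set, each district goes to its cheapest open site; total = fixed + service.
{Calder, Galt, Brent}: P→Galt 3·25=75, Q→Brent 2·22=44, R→Galt 9·16=144, S→Calder 4·15=60, T→Calder 4·7=28. Service 351; fixed 270; total 621.
{Calder, Galt}: service 439 + fixed 183 = 622
{Calder, Ryde, Brent}: service 312 + fixed 324 = 636
{Calder, Galt, Ryde, Brent}: service 287 + fixed 384 = 671
No other subset beats 621.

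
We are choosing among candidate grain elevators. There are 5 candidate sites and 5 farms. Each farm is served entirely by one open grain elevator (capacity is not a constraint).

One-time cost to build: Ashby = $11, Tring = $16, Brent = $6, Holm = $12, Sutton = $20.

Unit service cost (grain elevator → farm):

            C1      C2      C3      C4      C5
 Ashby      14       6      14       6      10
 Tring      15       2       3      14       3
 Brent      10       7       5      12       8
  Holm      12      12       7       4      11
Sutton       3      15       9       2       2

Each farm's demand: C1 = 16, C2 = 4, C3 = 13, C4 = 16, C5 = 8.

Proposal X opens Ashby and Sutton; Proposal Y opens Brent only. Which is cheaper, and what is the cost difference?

Proposal X is cheaper by 247.

Proposal X: {Ashby, Sutton}: C1→Sutton 3·16=48, C2→Ashby 6·4=24, C3→Sutton 9·13=117, C4→Sutton 2·16=32, C5→Sutton 2·8=16. Service 237; fixed 31; total 268.
Proposal Y: {Brent}: C1→Brent 10·16=160, C2→Brent 7·4=28, C3→Brent 5·13=65, C4→Brent 12·16=192, C5→Brent 8·8=64. Service 509; fixed 6; total 515.
Difference: |268 − 515| = 247.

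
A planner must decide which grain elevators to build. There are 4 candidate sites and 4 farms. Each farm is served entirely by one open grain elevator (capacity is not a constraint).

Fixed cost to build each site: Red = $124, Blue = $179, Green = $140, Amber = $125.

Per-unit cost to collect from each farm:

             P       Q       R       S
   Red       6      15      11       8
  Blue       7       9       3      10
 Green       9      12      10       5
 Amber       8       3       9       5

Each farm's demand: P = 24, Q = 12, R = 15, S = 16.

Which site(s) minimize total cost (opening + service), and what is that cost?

For any fixed open set, each farm goes to its cheapest open site; total = fixed + service.
{Amber}: P→Amber 8·24=192, Q→Amber 3·12=36, R→Amber 9·15=135, S→Amber 5·16=80. Service 443; fixed 125; total 568.
{Blue, Amber}: P→Blue 7·24=168, Q→Amber 3·12=36, R→Blue 3·15=45, S→Amber 5·16=80. Service 329; fixed 304; total 633.
{Red, Amber}: service 395 + fixed 249 = 644
{Red, Blue, Green, Amber}: service 305 + fixed 568 = 873
No other subset beats 568.

Open Amber only; minimum total cost 568.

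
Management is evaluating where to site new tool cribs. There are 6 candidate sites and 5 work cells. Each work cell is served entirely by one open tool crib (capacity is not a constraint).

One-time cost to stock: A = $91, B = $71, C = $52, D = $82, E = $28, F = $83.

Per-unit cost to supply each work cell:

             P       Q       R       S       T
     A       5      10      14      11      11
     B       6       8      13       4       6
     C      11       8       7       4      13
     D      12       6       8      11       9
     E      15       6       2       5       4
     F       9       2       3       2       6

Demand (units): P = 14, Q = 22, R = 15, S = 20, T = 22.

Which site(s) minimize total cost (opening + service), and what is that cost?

Open E and F; minimum total cost 439.

For any fixed open set, each work cell goes to its cheapest open site; total = fixed + service.
{E, F}: P→F 9·14=126, Q→F 2·22=44, R→E 2·15=30, S→F 2·20=40, T→E 4·22=88. Service 328; fixed 111; total 439.
{B, E, F}: service 286 + fixed 182 = 468
{F}: P→F 9·14=126, Q→F 2·22=44, R→F 3·15=45, S→F 2·20=40, T→F 6·22=132. Service 387; fixed 83; total 470.
{A, B, C, D, E, F}: service 272 + fixed 407 = 679
No other subset beats 439.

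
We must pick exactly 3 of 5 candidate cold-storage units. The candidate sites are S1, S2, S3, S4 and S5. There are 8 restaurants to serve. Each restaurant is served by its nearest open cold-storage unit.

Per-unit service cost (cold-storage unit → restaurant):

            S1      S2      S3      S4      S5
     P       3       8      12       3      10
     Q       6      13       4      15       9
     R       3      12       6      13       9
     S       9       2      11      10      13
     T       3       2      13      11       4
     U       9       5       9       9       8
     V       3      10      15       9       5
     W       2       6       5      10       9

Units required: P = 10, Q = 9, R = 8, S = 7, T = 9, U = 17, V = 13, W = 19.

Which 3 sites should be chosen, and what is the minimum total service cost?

With exactly 3 open, each restaurant uses its cheapest among the chosen.
{S1, S2, S3}: P→S1 3·10=30, Q→S3 4·9=36, R→S1 3·8=24, S→S2 2·7=14, T→S2 2·9=18, U→S2 5·17=85, V→S1 3·13=39, W→S1 2·19=38. Service cost 284.
{S1, S2, S4}: service cost 302
{S1, S2, S5}: service cost 302
Among all 10 size-3 choices, {S1, S2, S3} is lowest.

Choose S1, S2 and S3; total service cost 284.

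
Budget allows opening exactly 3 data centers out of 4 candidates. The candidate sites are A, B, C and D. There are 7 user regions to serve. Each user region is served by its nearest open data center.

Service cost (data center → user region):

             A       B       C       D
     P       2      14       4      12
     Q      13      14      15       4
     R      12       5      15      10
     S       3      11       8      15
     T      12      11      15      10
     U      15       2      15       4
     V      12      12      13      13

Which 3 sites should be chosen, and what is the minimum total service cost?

With exactly 3 open, each user region uses its cheapest among the chosen.
{A, B, D}: P→A 2, Q→D 4, R→B 5, S→A 3, T→D 10, U→B 2, V→A 12. Service cost 38.
{A, C, D}: service cost 45
{B, C, D}: service cost 45
Among all 4 size-3 choices, {A, B, D} is lowest.

Choose A, B and D; total service cost 38.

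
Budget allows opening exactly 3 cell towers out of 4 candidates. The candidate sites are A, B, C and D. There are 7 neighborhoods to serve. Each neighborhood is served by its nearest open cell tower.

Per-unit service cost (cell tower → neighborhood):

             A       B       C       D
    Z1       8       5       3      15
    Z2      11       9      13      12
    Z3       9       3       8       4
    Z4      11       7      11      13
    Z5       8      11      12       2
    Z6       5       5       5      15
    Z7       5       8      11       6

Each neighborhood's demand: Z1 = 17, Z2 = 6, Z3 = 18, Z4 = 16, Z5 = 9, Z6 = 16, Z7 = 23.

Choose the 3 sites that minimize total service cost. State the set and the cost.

Choose B, C and D; total service cost 507.

With exactly 3 open, each neighborhood uses its cheapest among the chosen.
{B, C, D}: Z1→C 3·17=51, Z2→B 9·6=54, Z3→B 3·18=54, Z4→B 7·16=112, Z5→D 2·9=18, Z6→B 5·16=80, Z7→D 6·23=138. Service cost 507.
{A, B, D}: service cost 518
{A, B, C}: service cost 538
Among all 4 size-3 choices, {B, C, D} is lowest.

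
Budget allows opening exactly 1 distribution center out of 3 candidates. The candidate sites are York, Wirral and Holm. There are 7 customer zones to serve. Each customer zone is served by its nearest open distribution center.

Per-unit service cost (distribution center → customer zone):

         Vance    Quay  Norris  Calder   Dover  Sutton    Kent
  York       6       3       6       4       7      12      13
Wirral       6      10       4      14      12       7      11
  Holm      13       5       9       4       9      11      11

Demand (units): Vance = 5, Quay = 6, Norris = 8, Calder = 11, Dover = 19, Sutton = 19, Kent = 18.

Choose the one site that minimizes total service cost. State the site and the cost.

With exactly 1 open, each customer zone uses its cheapest among the chosen.
{York}: Vance→York 6·5=30, Quay→York 3·6=18, Norris→York 6·8=48, Calder→York 4·11=44, Dover→York 7·19=133, Sutton→York 12·19=228, Kent→York 13·18=234. Service cost 735.
{Holm}: service cost 789
{Wirral}: service cost 835
Among all 3 size-1 choices, {York} is lowest.

Choose York only; total service cost 735.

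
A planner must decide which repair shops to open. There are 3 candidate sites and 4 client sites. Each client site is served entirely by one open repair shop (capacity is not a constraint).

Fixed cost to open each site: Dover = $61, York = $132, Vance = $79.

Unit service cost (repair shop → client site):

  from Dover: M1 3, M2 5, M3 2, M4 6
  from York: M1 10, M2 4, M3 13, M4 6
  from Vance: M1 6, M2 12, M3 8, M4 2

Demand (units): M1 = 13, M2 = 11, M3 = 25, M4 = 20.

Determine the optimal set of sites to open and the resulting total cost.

Open Dover and Vance; minimum total cost 324.

For any fixed open set, each client site goes to its cheapest open site; total = fixed + service.
{Dover, Vance}: M1→Dover 3·13=39, M2→Dover 5·11=55, M3→Dover 2·25=50, M4→Vance 2·20=40. Service 184; fixed 140; total 324.
{Dover}: M1→Dover 3·13=39, M2→Dover 5·11=55, M3→Dover 2·25=50, M4→Dover 6·20=120. Service 264; fixed 61; total 325.
{Dover, York, Vance}: M1→Dover 3·13=39, M2→York 4·11=44, M3→Dover 2·25=50, M4→Vance 2·20=40. Service 173; fixed 272; total 445.
(All 7 nonempty subsets were checked; Dover and Vance is lowest.)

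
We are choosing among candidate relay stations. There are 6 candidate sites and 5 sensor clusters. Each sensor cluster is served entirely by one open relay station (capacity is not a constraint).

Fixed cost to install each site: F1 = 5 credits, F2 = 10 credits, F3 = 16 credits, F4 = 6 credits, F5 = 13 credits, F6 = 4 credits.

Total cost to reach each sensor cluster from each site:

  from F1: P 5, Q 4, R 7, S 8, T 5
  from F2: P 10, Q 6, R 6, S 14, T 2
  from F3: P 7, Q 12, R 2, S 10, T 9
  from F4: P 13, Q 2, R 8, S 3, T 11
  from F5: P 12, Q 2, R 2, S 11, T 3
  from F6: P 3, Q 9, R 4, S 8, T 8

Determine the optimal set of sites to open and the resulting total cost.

For any fixed open set, each sensor cluster goes to its cheapest open site; total = fixed + service.
{F4, F6}: P→F6 3, Q→F4 2, R→F6 4, S→F4 3, T→F6 8. Service 20; fixed 10; total 30.
{F1, F4, F6}: P→F6 3, Q→F4 2, R→F6 4, S→F4 3, T→F1 5. Service 17; fixed 15; total 32.
{F1, F4}: P→F1 5, Q→F4 2, R→F1 7, S→F4 3, T→F1 5. Service 22; fixed 11; total 33.
{F1, F2, F3, F4, F5, F6}: P→F6 3, Q→F4 2, R→F3 2, S→F4 3, T→F2 2. Service 12; fixed 54; total 66.
No other subset beats 30.

Open F4 and F6; minimum total cost 30.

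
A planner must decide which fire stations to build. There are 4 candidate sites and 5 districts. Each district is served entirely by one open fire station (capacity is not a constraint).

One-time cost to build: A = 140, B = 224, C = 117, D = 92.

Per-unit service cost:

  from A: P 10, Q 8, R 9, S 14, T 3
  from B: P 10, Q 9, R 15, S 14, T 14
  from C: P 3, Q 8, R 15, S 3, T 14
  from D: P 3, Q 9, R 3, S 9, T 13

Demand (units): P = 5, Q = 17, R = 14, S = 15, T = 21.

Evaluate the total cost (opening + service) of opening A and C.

Total cost: 642

Each district is assigned to its cheapest site among the open ones.
{A, C}: P→C 3·5=15, Q→A 8·17=136, R→A 9·14=126, S→C 3·15=45, T→A 3·21=63. Service 385; fixed 257; total 642.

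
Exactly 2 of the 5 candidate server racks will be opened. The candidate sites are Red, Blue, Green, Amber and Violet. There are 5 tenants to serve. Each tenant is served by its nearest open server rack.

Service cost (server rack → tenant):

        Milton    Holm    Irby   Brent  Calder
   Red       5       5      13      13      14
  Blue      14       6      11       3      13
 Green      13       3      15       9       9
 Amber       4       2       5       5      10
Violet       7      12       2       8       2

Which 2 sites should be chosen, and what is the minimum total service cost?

Choose Amber and Violet; total service cost 15.

With exactly 2 open, each tenant uses its cheapest among the chosen.
{Amber, Violet}: Milton→Amber 4, Holm→Amber 2, Irby→Violet 2, Brent→Amber 5, Calder→Violet 2. Service cost 15.
{Blue, Violet}: service cost 20
{Red, Violet}: service cost 22
Among all 10 size-2 choices, {Amber, Violet} is lowest.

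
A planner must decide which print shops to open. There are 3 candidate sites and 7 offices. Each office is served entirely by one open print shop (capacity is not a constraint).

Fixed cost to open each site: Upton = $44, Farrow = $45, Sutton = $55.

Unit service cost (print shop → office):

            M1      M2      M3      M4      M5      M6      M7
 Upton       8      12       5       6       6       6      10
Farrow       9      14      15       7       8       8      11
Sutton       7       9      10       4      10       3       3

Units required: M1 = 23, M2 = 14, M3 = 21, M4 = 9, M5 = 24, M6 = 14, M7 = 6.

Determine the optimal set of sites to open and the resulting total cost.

Open Upton and Sutton; minimum total cost 731.

For any fixed open set, each office goes to its cheapest open site; total = fixed + service.
{Upton, Sutton}: M1→Sutton 7·23=161, M2→Sutton 9·14=126, M3→Upton 5·21=105, M4→Sutton 4·9=36, M5→Upton 6·24=144, M6→Sutton 3·14=42, M7→Sutton 3·6=18. Service 632; fixed 99; total 731.
{Upton, Farrow, Sutton}: M1→Sutton 7·23=161, M2→Sutton 9·14=126, M3→Upton 5·21=105, M4→Sutton 4·9=36, M5→Upton 6·24=144, M6→Sutton 3·14=42, M7→Sutton 3·6=18. Service 632; fixed 144; total 776.
{Upton}: service 799 + fixed 44 = 843
(All 7 nonempty subsets were checked; Upton and Sutton is lowest.)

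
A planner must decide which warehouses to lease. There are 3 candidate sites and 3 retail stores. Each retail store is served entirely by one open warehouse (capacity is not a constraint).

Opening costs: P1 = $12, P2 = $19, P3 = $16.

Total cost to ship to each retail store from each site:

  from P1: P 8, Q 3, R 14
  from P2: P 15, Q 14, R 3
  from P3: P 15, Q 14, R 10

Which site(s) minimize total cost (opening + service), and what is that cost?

For any fixed open set, each retail store goes to its cheapest open site; total = fixed + service.
{P1}: P→P1 8, Q→P1 3, R→P1 14. Service 25; fixed 12; total 37.
{P1, P2}: P→P1 8, Q→P1 3, R→P2 3. Service 14; fixed 31; total 45.
{P1, P3}: service 21 + fixed 28 = 49
{P1, P2, P3}: service 14 + fixed 47 = 61
(All 7 nonempty subsets were checked; P1 only is lowest.)

Open P1 only; minimum total cost 37.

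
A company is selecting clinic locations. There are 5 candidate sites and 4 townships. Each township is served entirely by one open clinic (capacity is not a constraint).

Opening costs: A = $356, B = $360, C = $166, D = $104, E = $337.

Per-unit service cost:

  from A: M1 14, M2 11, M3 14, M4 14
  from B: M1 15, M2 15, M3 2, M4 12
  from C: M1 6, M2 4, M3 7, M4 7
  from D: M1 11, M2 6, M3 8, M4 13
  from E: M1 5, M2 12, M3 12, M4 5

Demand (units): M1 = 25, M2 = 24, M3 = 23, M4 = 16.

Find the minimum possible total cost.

Minimum total cost: 685

For any fixed open set, each township goes to its cheapest open site; total = fixed + service.
{C}: M1→C 6·25=150, M2→C 4·24=96, M3→C 7·23=161, M4→C 7·16=112. Service 519; fixed 166; total 685.
{C, D}: M1→C 6·25=150, M2→C 4·24=96, M3→C 7·23=161, M4→C 7·16=112. Service 519; fixed 270; total 789.
{D}: M1→D 11·25=275, M2→D 6·24=144, M3→D 8·23=184, M4→D 13·16=208. Service 811; fixed 104; total 915.
{A, B, C, D, E}: M1→E 5·25=125, M2→C 4·24=96, M3→B 2·23=46, M4→E 5·16=80. Service 347; fixed 1323; total 1670.
No other subset beats 685.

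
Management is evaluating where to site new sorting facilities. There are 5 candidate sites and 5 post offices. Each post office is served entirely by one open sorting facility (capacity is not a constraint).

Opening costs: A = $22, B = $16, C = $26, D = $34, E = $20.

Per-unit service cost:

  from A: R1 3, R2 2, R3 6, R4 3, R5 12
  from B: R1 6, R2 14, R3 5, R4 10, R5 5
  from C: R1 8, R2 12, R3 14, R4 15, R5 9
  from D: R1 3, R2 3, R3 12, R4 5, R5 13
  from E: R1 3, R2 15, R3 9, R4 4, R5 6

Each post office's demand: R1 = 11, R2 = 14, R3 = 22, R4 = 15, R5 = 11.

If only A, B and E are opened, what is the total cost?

Each post office is assigned to its cheapest site among the open ones.
{A, B, E}: R1→A 3·11=33, R2→A 2·14=28, R3→B 5·22=110, R4→A 3·15=45, R5→B 5·11=55. Service 271; fixed 58; total 329.

Total cost: 329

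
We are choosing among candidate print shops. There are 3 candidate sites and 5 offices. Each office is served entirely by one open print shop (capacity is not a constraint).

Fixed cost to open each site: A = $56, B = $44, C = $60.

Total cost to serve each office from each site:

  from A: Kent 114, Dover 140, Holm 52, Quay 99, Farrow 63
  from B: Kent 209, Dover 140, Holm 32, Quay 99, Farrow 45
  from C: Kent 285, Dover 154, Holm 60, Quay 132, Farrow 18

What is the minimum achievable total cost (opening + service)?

Minimum total cost: 524

For any fixed open set, each office goes to its cheapest open site; total = fixed + service.
{A}: Kent→A 114, Dover→A 140, Holm→A 52, Quay→A 99, Farrow→A 63. Service 468; fixed 56; total 524.
{A, B}: service 430 + fixed 100 = 530
{A, C}: service 423 + fixed 116 = 539
{A, B, C}: service 403 + fixed 160 = 563
(All 7 nonempty subsets were checked; A only is lowest.)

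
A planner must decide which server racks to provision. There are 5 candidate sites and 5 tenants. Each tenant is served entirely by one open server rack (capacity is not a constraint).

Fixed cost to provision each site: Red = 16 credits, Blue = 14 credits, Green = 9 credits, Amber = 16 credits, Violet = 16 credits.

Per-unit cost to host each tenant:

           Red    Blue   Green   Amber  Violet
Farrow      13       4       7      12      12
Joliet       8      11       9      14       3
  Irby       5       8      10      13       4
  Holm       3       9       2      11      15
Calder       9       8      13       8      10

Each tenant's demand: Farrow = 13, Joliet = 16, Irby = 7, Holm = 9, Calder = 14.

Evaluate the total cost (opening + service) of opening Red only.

Total cost: 501

Each tenant is assigned to its cheapest site among the open ones.
{Red}: Farrow→Red 13·13=169, Joliet→Red 8·16=128, Irby→Red 5·7=35, Holm→Red 3·9=27, Calder→Red 9·14=126. Service 485; fixed 16; total 501.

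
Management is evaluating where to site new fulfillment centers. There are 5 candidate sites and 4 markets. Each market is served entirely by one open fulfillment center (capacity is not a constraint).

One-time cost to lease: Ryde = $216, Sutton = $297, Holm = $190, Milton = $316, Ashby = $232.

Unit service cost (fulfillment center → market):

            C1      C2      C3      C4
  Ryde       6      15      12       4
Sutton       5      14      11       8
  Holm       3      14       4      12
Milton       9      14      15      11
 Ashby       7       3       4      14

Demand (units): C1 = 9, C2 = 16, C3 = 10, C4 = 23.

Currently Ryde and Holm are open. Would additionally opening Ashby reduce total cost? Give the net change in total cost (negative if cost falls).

Current service cost with {Ryde, Holm}: 383.
Adding Ashby: each market re-picks its cheapest; new service cost 207, saving 176.
Extra fixed cost: 232. Net change = 232 − 176 = 56.
(Totals: 789 → 845.)

No — net change +56 (cost rises by 56).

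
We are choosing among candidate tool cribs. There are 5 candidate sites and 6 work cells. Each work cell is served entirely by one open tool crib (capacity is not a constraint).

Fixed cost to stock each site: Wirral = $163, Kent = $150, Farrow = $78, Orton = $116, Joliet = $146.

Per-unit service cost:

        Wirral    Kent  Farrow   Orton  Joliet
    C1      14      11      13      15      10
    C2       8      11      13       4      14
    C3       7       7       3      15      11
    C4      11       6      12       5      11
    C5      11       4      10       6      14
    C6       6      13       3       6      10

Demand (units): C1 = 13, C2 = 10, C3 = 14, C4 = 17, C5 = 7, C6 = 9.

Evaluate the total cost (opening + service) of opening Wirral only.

Each work cell is assigned to its cheapest site among the open ones.
{Wirral}: C1→Wirral 14·13=182, C2→Wirral 8·10=80, C3→Wirral 7·14=98, C4→Wirral 11·17=187, C5→Wirral 11·7=77, C6→Wirral 6·9=54. Service 678; fixed 163; total 841.

Total cost: 841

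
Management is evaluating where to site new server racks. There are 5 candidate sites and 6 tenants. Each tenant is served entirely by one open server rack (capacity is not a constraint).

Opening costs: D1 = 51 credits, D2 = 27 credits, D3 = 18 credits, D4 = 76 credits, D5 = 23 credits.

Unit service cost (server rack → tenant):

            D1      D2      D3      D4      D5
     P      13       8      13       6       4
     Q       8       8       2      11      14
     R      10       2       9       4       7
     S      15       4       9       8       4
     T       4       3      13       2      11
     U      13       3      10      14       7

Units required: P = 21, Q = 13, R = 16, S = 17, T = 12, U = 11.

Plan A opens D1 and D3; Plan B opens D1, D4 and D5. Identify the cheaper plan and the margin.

Plan B is cheaper by 252.

Plan A: {D1, D3}: P→D1 13·21=273, Q→D3 2·13=26, R→D3 9·16=144, S→D3 9·17=153, T→D1 4·12=48, U→D3 10·11=110. Service 754; fixed 69; total 823.
Plan B: {D1, D4, D5}: P→D5 4·21=84, Q→D1 8·13=104, R→D4 4·16=64, S→D5 4·17=68, T→D4 2·12=24, U→D5 7·11=77. Service 421; fixed 150; total 571.
Difference: |823 − 571| = 252.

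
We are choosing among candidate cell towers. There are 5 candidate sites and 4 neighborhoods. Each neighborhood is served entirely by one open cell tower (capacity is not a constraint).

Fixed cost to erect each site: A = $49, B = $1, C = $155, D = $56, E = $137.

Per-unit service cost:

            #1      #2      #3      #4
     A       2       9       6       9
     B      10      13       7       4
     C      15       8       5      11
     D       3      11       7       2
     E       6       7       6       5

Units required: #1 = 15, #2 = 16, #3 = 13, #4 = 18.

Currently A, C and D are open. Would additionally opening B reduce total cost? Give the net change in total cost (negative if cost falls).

No — net change +1 (cost rises by 1).

Current service cost with {A, C, D}: 259.
Adding B: each neighborhood re-picks its cheapest; new service cost 259, saving 0.
Extra fixed cost: 1. Net change = 1 − 0 = 1.
(Totals: 519 → 520.)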